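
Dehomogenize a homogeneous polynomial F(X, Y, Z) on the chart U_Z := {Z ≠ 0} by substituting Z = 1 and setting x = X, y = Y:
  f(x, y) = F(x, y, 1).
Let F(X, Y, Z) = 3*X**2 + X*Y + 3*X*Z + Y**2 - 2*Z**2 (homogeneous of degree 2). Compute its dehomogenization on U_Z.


f(x, y) = 3*x**2 + x*y + 3*x + y**2 - 2

On U_Z we set Z = 1. Each monomial c·X^i·Y^j·Z^k in F becomes c·x^i·y^j·1^k = c·x^i·y^j.
Substituting Z = 1: F(X, Y, 1) = 3*x**2 + x*y + 3*x + y**2 - 2.
Note: deg(f) ≤ deg(F) = 2; strict inequality happens when F is divisible by Z (lost terms).


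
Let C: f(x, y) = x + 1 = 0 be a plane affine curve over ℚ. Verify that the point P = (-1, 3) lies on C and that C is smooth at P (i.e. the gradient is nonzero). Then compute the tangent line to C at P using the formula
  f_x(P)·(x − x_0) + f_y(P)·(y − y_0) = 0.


Tangent line at P: x + 1 = 0.

Step 1: f(-1, 3) = 0, so P lies on C.
Step 2: partial derivatives
  f_x(x, y) = 1, f_y(x, y) = 0.
  f_x(P) = 1, f_y(P) = 0 (gradient nonzero, so P is smooth).
Step 3: tangent line at P: 1·(x − -1) + 0·(y − 3) = 0.
Expanding: x + 1 = 0.


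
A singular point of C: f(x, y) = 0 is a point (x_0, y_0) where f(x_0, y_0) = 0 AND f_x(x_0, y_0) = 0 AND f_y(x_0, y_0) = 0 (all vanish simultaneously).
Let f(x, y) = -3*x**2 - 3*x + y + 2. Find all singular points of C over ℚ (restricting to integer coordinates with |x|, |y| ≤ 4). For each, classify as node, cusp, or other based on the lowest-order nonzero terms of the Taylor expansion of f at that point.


No singular points in the scanned grid; C is smooth there.

Compute partial derivatives:
  f_x = -6*x - 3.
  f_y = 1.
f_y = 1 is a nonzero constant, so f_y never vanishes: no point (x, y) can satisfy f = f_x = f_y = 0. In particular no (x, y) ∈ {−4, ..., 4}² is singular; the curve is smooth.


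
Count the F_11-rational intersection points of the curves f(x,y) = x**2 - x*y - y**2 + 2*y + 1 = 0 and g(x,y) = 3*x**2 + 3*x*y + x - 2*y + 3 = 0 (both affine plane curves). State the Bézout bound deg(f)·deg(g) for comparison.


Common zeros: {(2, 4), (7, 1)}; count = 2; Bézout bound = 4.

deg(f) = 2, deg(g) = 2, so Bézout bound = 4.
Scan x ∈ F_11. For each x, list the y ∈ F_11 with f(x, y) ≡ 0 and those with g(x, y) ≡ 0 (mod 11); the common zeros in that column are the intersection.
  x = 0: f ≡ 0 at y ∈ ∅; g ≡ 0 at y ∈ {7}; common: ∅.
  x = 1: f ≡ 0 at y ∈ {2, 10}; g ≡ 0 at y ∈ {4}; common: ∅.
  x = 2: f ≡ 0 at y ∈ {4, 7}; g ≡ 0 at y ∈ {4}; common: {4}.
  x = 3: f ≡ 0 at y ∈ ∅; g ≡ 0 at y ∈ {0}; common: ∅.
  x = 4: f ≡ 0 at y ∈ ∅; g ≡ 0 at y ∈ {0}; common: ∅.
  x = 5: f ≡ 0 at y ∈ {1, 7}; g ≡ 0 at y ∈ {8}; common: ∅.
  x = 6: f ≡ 0 at y ∈ ∅; g ≡ 0 at y ∈ {3}; common: ∅.
  x = 7: f ≡ 0 at y ∈ {1, 5}; g ≡ 0 at y ∈ {1}; common: {1}.
  x = 8: f ≡ 0 at y ∈ ∅; g ≡ 0 at y ∈ ∅; common: ∅.
  x = 9: f ≡ 0 at y ∈ {5, 10}; g ≡ 0 at y ∈ {3}; common: ∅.
  x = 10: f ≡ 0 at y ∈ ∅; g ≡ 0 at y ∈ {1}; common: ∅.
Collecting: common zeros = {(2, 4), (7, 1)}, so the count is 2.
Comparison with the Bézout bound: 2 ≤ 4 = deg(f)·deg(g), as expected for curves with no common component (the affine F_11-count falls short of the bound because intersections may lie at infinity, over extension fields, or carry multiplicity).


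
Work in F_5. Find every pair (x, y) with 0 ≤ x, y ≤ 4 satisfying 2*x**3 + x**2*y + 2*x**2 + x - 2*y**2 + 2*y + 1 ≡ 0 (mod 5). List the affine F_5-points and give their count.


Affine F_5-points: {(3, 1), (3, 2), (4, 0), (4, 4)}; count = 4.

For each of the 25 pairs (x, y) ∈ F_5², evaluate f(x, y) mod 5. Record the zeros.
  x = 0: [0↦1, 1↦1, 2↦2, 3↦4, 4↦2]  zeros at y ∈ ∅
  x = 1: [0↦1, 1↦2, 2↦4, 3↦2, 4↦1]  zeros at y ∈ ∅
  x = 2: [0↦2, 1↦1, 2↦1, 3↦2, 4↦4]  zeros at y ∈ ∅
  x = 3: [0↦1, 1↦0, 2↦0, 3↦1, 4↦3]  zeros at y ∈ {1, 2}
  x = 4: [0↦0, 1↦1, 2↦3, 3↦1, 4↦0]  zeros at y ∈ {0, 4}
Collecting zeros: affine points = {(3, 1), (3, 2), (4, 0), (4, 4)}.
Total count |C(F_5)_aff| = 4.


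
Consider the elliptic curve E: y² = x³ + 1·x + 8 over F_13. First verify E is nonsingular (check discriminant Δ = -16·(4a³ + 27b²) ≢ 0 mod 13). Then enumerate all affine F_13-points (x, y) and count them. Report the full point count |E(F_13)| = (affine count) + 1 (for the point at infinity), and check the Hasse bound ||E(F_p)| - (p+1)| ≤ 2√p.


Affine points = {(1, 6), (1, 7), (3, 5), (3, 8), (6, 3), (6, 10), (10, 2), (10, 11)}; affine count = 8; |E(F_13)| = 9.

Discriminant check: Δ ∝ 4a³ + 27b² = 4·1³ + 27·8² = 4·1 + 27·64 ≡ 3 (mod 13). Nonzero ⇒ E is nonsingular.
For each x ∈ F_13, compute rhs = x³ + 1·x + 8 mod 13, then count y ∈ F_13 with y² ≡ rhs.
  x = 0: rhs = 8, matching y values: none (0 points).
  x = 1: rhs = 10, matching y values: 6, 7 (2 points).
  x = 2: rhs = 5, matching y values: none (0 points).
  x = 3: rhs = 12, matching y values: 5, 8 (2 points).
  x = 4: rhs = 11, matching y values: none (0 points).
  x = 5: rhs = 8, matching y values: none (0 points).
  x = 6: rhs = 9, matching y values: 3, 10 (2 points).
  x = 7: rhs = 7, matching y values: none (0 points).
  x = 8: rhs = 8, matching y values: none (0 points).
  x = 9: rhs = 5, matching y values: none (0 points).
  x = 10: rhs = 4, matching y values: 2, 11 (2 points).
  x = 11: rhs = 11, matching y values: none (0 points).
  x = 12: rhs = 6, matching y values: none (0 points).
Total affine count: 8.
Full point count |E(F_13)| = 8 + 1 = 9.
Hasse bound: |9 − (13+1)| = |-5| = 5 ≤ 2√13 ≈ 7.2111 ✓.


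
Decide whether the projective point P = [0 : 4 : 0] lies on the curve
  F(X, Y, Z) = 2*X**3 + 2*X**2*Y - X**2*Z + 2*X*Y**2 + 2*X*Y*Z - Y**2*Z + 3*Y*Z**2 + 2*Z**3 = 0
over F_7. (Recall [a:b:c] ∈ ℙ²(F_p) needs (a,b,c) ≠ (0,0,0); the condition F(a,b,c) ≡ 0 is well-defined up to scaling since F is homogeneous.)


F(0,4,0) ≡ 0 (mod 7); P is on the curve.

Evaluate F(0, 4, 0) term-by-term (mod 7).
  2*X**3 ↦ 2·0·1·1 = 0
  2*X**2*Y ↦ 2·0·4·1 = 0
  -X**2*Z ↦ -1·0·1·0 = 0
  2*X*Y**2 ↦ 2·0·16·1 = 0
  2*X*Y*Z ↦ 2·0·4·0 = 0
  -Y**2*Z ↦ -1·1·16·0 = 0
  3*Y*Z**2 ↦ 3·1·4·0 = 0
  2*Z**3 ↦ 2·1·1·0 = 0
Sum: F(0, 4, 0) = (0) + (0) + (0) + (0) + (0) + (0) + (0) + (0) = 0.
Reducing mod 7: 0 ≡ 0 (mod 7).
Since F(a, b, c) ≡ 0 (mod 7), P lies on the curve.


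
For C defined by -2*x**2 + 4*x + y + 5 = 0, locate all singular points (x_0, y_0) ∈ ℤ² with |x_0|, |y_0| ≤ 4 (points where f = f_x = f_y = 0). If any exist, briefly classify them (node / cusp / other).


No singular points in the scanned grid; C is smooth there.

Compute partial derivatives:
  f_x = 4 - 4*x.
  f_y = 1.
f_y = 1 is a nonzero constant, so f_y never vanishes: no point (x, y) can satisfy f = f_x = f_y = 0. In particular no (x, y) ∈ {−4, ..., 4}² is singular; the curve is smooth.


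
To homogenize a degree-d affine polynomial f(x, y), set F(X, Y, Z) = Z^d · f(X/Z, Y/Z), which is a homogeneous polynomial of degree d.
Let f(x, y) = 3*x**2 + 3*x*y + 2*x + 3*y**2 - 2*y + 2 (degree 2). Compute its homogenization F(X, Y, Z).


F(X, Y, Z) = 3*X**2 + 3*X*Y + 2*X*Z + 3*Y**2 - 2*Y*Z + 2*Z**2

deg(f) = 2.
Substitute x = X/Z, y = Y/Z into f, then multiply by Z^2.
  monomial 3·x^2·y^0 ↦ 3·X^2·Y^0·Z^0.
  monomial 3·x^1·y^1 ↦ 3·X^1·Y^1·Z^0.
  monomial 2·x^1·y^0 ↦ 2·X^1·Y^0·Z^1.
  monomial 3·x^0·y^2 ↦ 3·X^0·Y^2·Z^0.
  monomial -2·x^0·y^1 ↦ -2·X^0·Y^1·Z^1.
  monomial 2·x^0·y^0 ↦ 2·X^0·Y^0·Z^2.
Collecting: F(X, Y, Z) = 3*X**2 + 3*X*Y + 2*X*Z + 3*Y**2 - 2*Y*Z + 2*Z**2.


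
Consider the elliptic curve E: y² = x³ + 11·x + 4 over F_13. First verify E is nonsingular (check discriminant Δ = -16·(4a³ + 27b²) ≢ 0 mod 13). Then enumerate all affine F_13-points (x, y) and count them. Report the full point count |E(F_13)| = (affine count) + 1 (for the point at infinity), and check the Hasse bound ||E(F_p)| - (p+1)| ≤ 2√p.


Affine points = {(0, 2), (0, 11), (1, 4), (1, 9), (3, 5), (3, 8), (6, 0), (9, 0), (10, 3), (10, 10), (11, 0)}; affine count = 11; |E(F_13)| = 12.

Discriminant check: Δ ∝ 4a³ + 27b² = 4·11³ + 27·4² = 4·1331 + 27·16 ≡ 10 (mod 13). Nonzero ⇒ E is nonsingular.
For each x ∈ F_13, compute rhs = x³ + 11·x + 4 mod 13, then count y ∈ F_13 with y² ≡ rhs.
  x = 0: rhs = 4, matching y values: 2, 11 (2 points).
  x = 1: rhs = 3, matching y values: 4, 9 (2 points).
  x = 2: rhs = 8, matching y values: none (0 points).
  x = 3: rhs = 12, matching y values: 5, 8 (2 points).
  x = 4: rhs = 8, matching y values: none (0 points).
  x = 5: rhs = 2, matching y values: none (0 points).
  x = 6: rhs = 0, matching y values: 0 (1 points).
  x = 7: rhs = 8, matching y values: none (0 points).
  x = 8: rhs = 6, matching y values: none (0 points).
  x = 9: rhs = 0, matching y values: 0 (1 points).
  x = 10: rhs = 9, matching y values: 3, 10 (2 points).
  x = 11: rhs = 0, matching y values: 0 (1 points).
  x = 12: rhs = 5, matching y values: none (0 points).
Total affine count: 11.
Full point count |E(F_13)| = 11 + 1 = 12.
Hasse bound: |12 − (13+1)| = |-2| = 2 ≤ 2√13 ≈ 7.2111 ✓.


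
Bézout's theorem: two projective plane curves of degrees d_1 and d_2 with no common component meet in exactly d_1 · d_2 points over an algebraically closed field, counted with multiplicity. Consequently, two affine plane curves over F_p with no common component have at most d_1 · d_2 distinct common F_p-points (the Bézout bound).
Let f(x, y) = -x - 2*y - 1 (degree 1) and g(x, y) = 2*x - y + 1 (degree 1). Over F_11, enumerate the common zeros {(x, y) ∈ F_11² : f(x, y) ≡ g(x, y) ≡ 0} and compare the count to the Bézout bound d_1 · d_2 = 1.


Common zeros: {(6, 2)}; count = 1; Bézout bound = 1.

deg(f) = 1, deg(g) = 1, so Bézout bound = 1.
Scan x ∈ F_11. For each x, list the y ∈ F_11 with f(x, y) ≡ 0 and those with g(x, y) ≡ 0 (mod 11); the common zeros in that column are the intersection.
  x = 0: f ≡ 0 at y ∈ {5}; g ≡ 0 at y ∈ {1}; common: ∅.
  x = 1: f ≡ 0 at y ∈ {10}; g ≡ 0 at y ∈ {3}; common: ∅.
  x = 2: f ≡ 0 at y ∈ {4}; g ≡ 0 at y ∈ {5}; common: ∅.
  x = 3: f ≡ 0 at y ∈ {9}; g ≡ 0 at y ∈ {7}; common: ∅.
  x = 4: f ≡ 0 at y ∈ {3}; g ≡ 0 at y ∈ {9}; common: ∅.
  x = 5: f ≡ 0 at y ∈ {8}; g ≡ 0 at y ∈ {0}; common: ∅.
  x = 6: f ≡ 0 at y ∈ {2}; g ≡ 0 at y ∈ {2}; common: {2}.
  x = 7: f ≡ 0 at y ∈ {7}; g ≡ 0 at y ∈ {4}; common: ∅.
  x = 8: f ≡ 0 at y ∈ {1}; g ≡ 0 at y ∈ {6}; common: ∅.
  x = 9: f ≡ 0 at y ∈ {6}; g ≡ 0 at y ∈ {8}; common: ∅.
  x = 10: f ≡ 0 at y ∈ {0}; g ≡ 0 at y ∈ {10}; common: ∅.
Collecting: common zeros = {(6, 2)}, so the count is 1.
Comparison with the Bézout bound: 1 ≤ 1 = deg(f)·deg(g), as expected for curves with no common component (the bound is attained).


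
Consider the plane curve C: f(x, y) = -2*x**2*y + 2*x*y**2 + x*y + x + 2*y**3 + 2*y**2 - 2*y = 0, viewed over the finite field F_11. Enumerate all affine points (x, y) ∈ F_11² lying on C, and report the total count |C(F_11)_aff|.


Affine F_11-points: {(0, 0), (0, 3), (0, 7), (4, 2), (4, 6), (4, 9), (6, 7), (7, 2), (8, 9), (9, 6)}; count = 10.

For each of the 121 pairs (x, y) ∈ F_11², evaluate f(x, y) mod 11. Record the zeros.
  x = 0: [0↦0, 1↦2, 2↦9, 3↦0, 4↦9, 5↦4, 6↦8, 7↦0, 8↦3, 9↦7, 10↦2]  zeros at y ∈ {0, 3, 7}
  x = 1: [0↦1, 1↦4, 2↦5, 3↦5, 4↦5, 5↦6, 6↦9, 7↦4, 8↦3, 9↦7, 10↦6]  zeros at y ∈ ∅
  x = 2: [0↦2, 1↦2, 2↦4, 3↦9, 4↦7, 5↦10, 6↦8, 7↦2, 8↦4, 9↦4, 10↦3]  zeros at y ∈ ∅
  x = 3: [0↦3, 1↦7, 2↦6, 3↦1, 4↦4, 5↦5, 6↦5, 7↦5, 8↦6, 9↦9, 10↦4]  zeros at y ∈ ∅
  x = 4: [0↦4, 1↦8, 2↦0, 3↦3, 4↦7, 5↦2, 6↦0, 7↦2, 8↦9, 9↦0, 10↦9]  zeros at y ∈ {2, 6, 9}
  x = 5: [0↦5, 1↦5, 2↦8, 3↦4, 4↦5, 5↦1, 6↦4, 7↦4, 8↦2, 9↦10, 10↦7]  zeros at y ∈ ∅
  x = 6: [0↦6, 1↦9, 2↦8, 3↦4, 4↦9, 5↦2, 6↦6, 7↦0, 8↦7, 9↦6, 10↦9]  zeros at y ∈ {7}
  x = 7: [0↦7, 1↦9, 2↦0, 3↦3, 4↦8, 5↦5, 6↦6, 7↦1, 8↦2, 9↦10, 10↦4]  zeros at y ∈ {2}
  x = 8: [0↦8, 1↦5, 2↦6, 3↦1, 4↦2, 5↦10, 6↦4, 7↦7, 8↦9, 9↦0, 10↦3]  zeros at y ∈ {9}
  x = 9: [0↦9, 1↦8, 2↦4, 3↦9, 4↦2, 5↦6, 6↦0, 7↦7, 8↦6, 9↦9, 10↦6]  zeros at y ∈ {6}
  x = 10: [0↦10, 1↦7, 2↦5, 3↦5, 4↦8, 5↦4, 6↦5, 7↦1, 8↦4, 9↦4, 10↦2]  zeros at y ∈ ∅
Collecting zeros: affine points = {(0, 0), (0, 3), (0, 7), (4, 2), (4, 6), (4, 9), (6, 7), (7, 2), (8, 9), (9, 6)}.
Total count |C(F_11)_aff| = 10.


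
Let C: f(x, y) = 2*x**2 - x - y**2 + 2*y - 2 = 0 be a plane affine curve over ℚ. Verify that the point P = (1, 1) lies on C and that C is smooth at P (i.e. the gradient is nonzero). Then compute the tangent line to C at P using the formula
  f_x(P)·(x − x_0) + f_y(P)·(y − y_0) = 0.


Tangent line at P: 3*x - 3 = 0.

Step 1: f(1, 1) = 0, so P lies on C.
Step 2: partial derivatives
  f_x(x, y) = 4*x - 1, f_y(x, y) = 2 - 2*y.
  f_x(P) = 3, f_y(P) = 0 (gradient nonzero, so P is smooth).
Step 3: tangent line at P: 3·(x − 1) + 0·(y − 1) = 0.
Expanding: 3*x - 3 = 0.


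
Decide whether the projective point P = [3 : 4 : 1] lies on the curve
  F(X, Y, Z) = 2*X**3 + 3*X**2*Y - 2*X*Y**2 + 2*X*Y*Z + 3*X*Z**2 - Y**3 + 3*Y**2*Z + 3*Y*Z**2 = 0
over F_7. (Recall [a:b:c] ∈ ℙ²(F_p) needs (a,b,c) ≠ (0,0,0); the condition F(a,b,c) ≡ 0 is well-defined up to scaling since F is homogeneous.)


F(3,4,1) ≡ 4 (mod 7); P is NOT on the curve.

Evaluate F(3, 4, 1) term-by-term (mod 7).
  2*X**3 ↦ 2·27·1·1 = 54
  3*X**2*Y ↦ 3·9·4·1 = 108
  -2*X*Y**2 ↦ -2·3·16·1 = -96
  2*X*Y*Z ↦ 2·3·4·1 = 24
  3*X*Z**2 ↦ 3·3·1·1 = 9
  -Y**3 ↦ -1·1·64·1 = -64
  3*Y**2*Z ↦ 3·1·16·1 = 48
  3*Y*Z**2 ↦ 3·1·4·1 = 12
Sum: F(3, 4, 1) = (54) + (108) + (-96) + (24) + (9) + (-64) + (48) + (12) = 95.
Reducing mod 7: 95 ≡ 4 (mod 7).
Since F(a, b, c) ≡ 4 ≠ 0 (mod 7), P does NOT lie on the curve.


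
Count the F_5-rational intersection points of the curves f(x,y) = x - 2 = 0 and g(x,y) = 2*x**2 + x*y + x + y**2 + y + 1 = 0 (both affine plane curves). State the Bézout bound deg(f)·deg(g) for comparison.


Common zeros: {(2, 1)}; count = 1; Bézout bound = 2.

deg(f) = 1, deg(g) = 2, so Bézout bound = 2.
Scan x ∈ F_5. For each x, list the y ∈ F_5 with f(x, y) ≡ 0 and those with g(x, y) ≡ 0 (mod 5); the common zeros in that column are the intersection.
  x = 0: f ≡ 0 at y ∈ ∅; g ≡ 0 at y ∈ ∅; common: ∅.
  x = 1: f ≡ 0 at y ∈ ∅; g ≡ 0 at y ∈ ∅; common: ∅.
  x = 2: f ≡ 0 at y ∈ {0, 1, 2, 3, 4}; g ≡ 0 at y ∈ {1}; common: {1}.
  x = 3: f ≡ 0 at y ∈ ∅; g ≡ 0 at y ∈ ∅; common: ∅.
  x = 4: f ≡ 0 at y ∈ ∅; g ≡ 0 at y ∈ ∅; common: ∅.
Collecting: common zeros = {(2, 1)}, so the count is 1.
Comparison with the Bézout bound: 1 ≤ 2 = deg(f)·deg(g), as expected for curves with no common component (the affine F_5-count falls short of the bound because intersections may lie at infinity, over extension fields, or carry multiplicity).


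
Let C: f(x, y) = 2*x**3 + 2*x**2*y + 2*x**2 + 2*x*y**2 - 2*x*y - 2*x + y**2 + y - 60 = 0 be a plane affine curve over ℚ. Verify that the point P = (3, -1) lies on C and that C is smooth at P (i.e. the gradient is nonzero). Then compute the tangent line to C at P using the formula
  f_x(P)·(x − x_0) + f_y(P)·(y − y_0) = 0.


Tangent line at P: 56*x - y - 169 = 0.

Step 1: f(3, -1) = 0, so P lies on C.
Step 2: partial derivatives
  f_x(x, y) = 6*x**2 + 4*x*y + 4*x + 2*y**2 - 2*y - 2, f_y(x, y) = 2*x**2 + 4*x*y - 2*x + 2*y + 1.
  f_x(P) = 56, f_y(P) = -1 (gradient nonzero, so P is smooth).
Step 3: tangent line at P: 56·(x − 3) + -1·(y − -1) = 0.
Expanding: 56*x - y - 169 = 0.


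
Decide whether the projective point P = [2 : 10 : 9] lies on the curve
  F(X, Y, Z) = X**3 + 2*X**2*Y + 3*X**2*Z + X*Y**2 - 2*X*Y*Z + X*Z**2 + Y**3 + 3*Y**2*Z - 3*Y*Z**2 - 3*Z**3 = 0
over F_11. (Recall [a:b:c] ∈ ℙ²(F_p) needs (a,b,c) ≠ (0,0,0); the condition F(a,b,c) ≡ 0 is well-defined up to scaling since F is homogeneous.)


F(2,10,9) ≡ 7 (mod 11); P is NOT on the curve.

Evaluate F(2, 10, 9) term-by-term (mod 11).
  X**3 ↦ 1·8·1·1 = 8
  2*X**2*Y ↦ 2·4·10·1 = 80
  3*X**2*Z ↦ 3·4·1·9 = 108
  X*Y**2 ↦ 1·2·100·1 = 200
  -2*X*Y*Z ↦ -2·2·10·9 = -360
  X*Z**2 ↦ 1·2·1·81 = 162
  Y**3 ↦ 1·1·1000·1 = 1000
  3*Y**2*Z ↦ 3·1·100·9 = 2700
  -3*Y*Z**2 ↦ -3·1·10·81 = -2430
  -3*Z**3 ↦ -3·1·1·729 = -2187
Sum: F(2, 10, 9) = (8) + (80) + (108) + (200) + (-360) + (162) + (1000) + (2700) + (-2430) + (-2187) = -719.
Reducing mod 11: -719 ≡ 7 (mod 11).
Since F(a, b, c) ≡ 7 ≠ 0 (mod 11), P does NOT lie on the curve.


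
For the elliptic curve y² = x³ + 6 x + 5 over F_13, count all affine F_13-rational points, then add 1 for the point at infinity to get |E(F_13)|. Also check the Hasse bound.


Affine points = {(1, 5), (1, 8), (2, 5), (2, 8), (5, 2), (5, 11), (6, 6), (6, 7), (7, 0), (10, 5), (10, 8)}; affine count = 11; |E(F_13)| = 12.

Discriminant check: Δ ∝ 4a³ + 27b² = 4·6³ + 27·5² = 4·216 + 27·25 ≡ 5 (mod 13). Nonzero ⇒ E is nonsingular.
For each x ∈ F_13, compute rhs = x³ + 6·x + 5 mod 13, then count y ∈ F_13 with y² ≡ rhs.
  x = 0: rhs = 5, matching y values: none (0 points).
  x = 1: rhs = 12, matching y values: 5, 8 (2 points).
  x = 2: rhs = 12, matching y values: 5, 8 (2 points).
  x = 3: rhs = 11, matching y values: none (0 points).
  x = 4: rhs = 2, matching y values: none (0 points).
  x = 5: rhs = 4, matching y values: 2, 11 (2 points).
  x = 6: rhs = 10, matching y values: 6, 7 (2 points).
  x = 7: rhs = 0, matching y values: 0 (1 points).
  x = 8: rhs = 6, matching y values: none (0 points).
  x = 9: rhs = 8, matching y values: none (0 points).
  x = 10: rhs = 12, matching y values: 5, 8 (2 points).
  x = 11: rhs = 11, matching y values: none (0 points).
  x = 12: rhs = 11, matching y values: none (0 points).
Total affine count: 11.
Full point count |E(F_13)| = 11 + 1 = 12.
Hasse bound: |12 − (13+1)| = |-2| = 2 ≤ 2√13 ≈ 7.2111 ✓.


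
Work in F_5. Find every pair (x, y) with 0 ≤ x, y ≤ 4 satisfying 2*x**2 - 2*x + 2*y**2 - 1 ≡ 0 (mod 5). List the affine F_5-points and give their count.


Affine F_5-points: {(2, 1), (2, 4), (4, 1), (4, 4)}; count = 4.

For each of the 25 pairs (x, y) ∈ F_5², evaluate f(x, y) mod 5. Record the zeros.
  x = 0: [0↦4, 1↦1, 2↦2, 3↦2, 4↦1]  zeros at y ∈ ∅
  x = 1: [0↦4, 1↦1, 2↦2, 3↦2, 4↦1]  zeros at y ∈ ∅
  x = 2: [0↦3, 1↦0, 2↦1, 3↦1, 4↦0]  zeros at y ∈ {1, 4}
  x = 3: [0↦1, 1↦3, 2↦4, 3↦4, 4↦3]  zeros at y ∈ ∅
  x = 4: [0↦3, 1↦0, 2↦1, 3↦1, 4↦0]  zeros at y ∈ {1, 4}
Collecting zeros: affine points = {(2, 1), (2, 4), (4, 1), (4, 4)}.
Total count |C(F_5)_aff| = 4.


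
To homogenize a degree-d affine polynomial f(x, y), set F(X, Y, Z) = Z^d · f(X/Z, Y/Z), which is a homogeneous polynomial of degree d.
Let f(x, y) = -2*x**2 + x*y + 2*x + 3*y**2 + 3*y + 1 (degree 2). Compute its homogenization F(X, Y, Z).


F(X, Y, Z) = -2*X**2 + X*Y + 2*X*Z + 3*Y**2 + 3*Y*Z + Z**2

deg(f) = 2.
Substitute x = X/Z, y = Y/Z into f, then multiply by Z^2.
  monomial -2·x^2·y^0 ↦ -2·X^2·Y^0·Z^0.
  monomial 1·x^1·y^1 ↦ 1·X^1·Y^1·Z^0.
  monomial 2·x^1·y^0 ↦ 2·X^1·Y^0·Z^1.
  monomial 3·x^0·y^2 ↦ 3·X^0·Y^2·Z^0.
  monomial 3·x^0·y^1 ↦ 3·X^0·Y^1·Z^1.
  monomial 1·x^0·y^0 ↦ 1·X^0·Y^0·Z^2.
Collecting: F(X, Y, Z) = -2*X**2 + X*Y + 2*X*Z + 3*Y**2 + 3*Y*Z + Z**2.


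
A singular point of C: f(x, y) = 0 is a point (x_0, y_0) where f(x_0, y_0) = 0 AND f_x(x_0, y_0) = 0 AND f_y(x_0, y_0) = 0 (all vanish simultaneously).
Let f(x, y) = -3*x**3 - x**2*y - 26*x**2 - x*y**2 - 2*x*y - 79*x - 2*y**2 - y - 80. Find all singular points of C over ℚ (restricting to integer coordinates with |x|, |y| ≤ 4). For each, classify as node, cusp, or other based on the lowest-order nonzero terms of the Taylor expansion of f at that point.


Singular points: {(-3, 2)}; classification: node.

Compute partial derivatives:
  f_x = -9*x**2 - 2*x*y - 52*x - y**2 - 2*y - 79.
  f_y = -x**2 - 2*x*y - 2*x - 4*y - 1.
Scan x_0 ∈ {−4, ..., 4}. For each x_0, f_y(x_0, y) is a polynomial in y; find its integer roots y ∈ {−4, ..., 4}, then test f_x and f at those candidates.
  x = -4: f_y(-4, y) = 4*y - 9; no integer root y with |y| ≤ 4.
  x = -3: f_y(-3, y) = 2*y - 4; vanishes at y ∈ {2}. (-3, 2): f_x = 0, f = 0 — SINGULAR.
  x = -2: f_y(-2, y) = -1; no integer root y with |y| ≤ 4.
  x = -1: f_y(-1, y) = -2*y; vanishes at y ∈ {0}. (-1, 0): f_x = -36 ≠ 0.
  x = 0: f_y(0, y) = -4*y - 1; no integer root y with |y| ≤ 4.
  x = 1: f_y(1, y) = -6*y - 4; no integer root y with |y| ≤ 4.
  x = 2: f_y(2, y) = -8*y - 9; no integer root y with |y| ≤ 4.
  x = 3: f_y(3, y) = -10*y - 16; no integer root y with |y| ≤ 4.
  x = 4: f_y(4, y) = -12*y - 25; no integer root y with |y| ≤ 4.
Only singular point on the grid: (-3, 2).
Classify: substitute x = -3 + u, y = 2 + v and expand: f = -3*u**3 - u**2*v - u**2 - u*v**2 + v**2.
No constant or linear terms (consistent with a singular point). Quadratic part: -u**2 + v**2. Cubic part: -3*u**3 - u**2*v - u*v**2.
The quadratic part v**2 - u**2 = (v − u)(v + u) splits into two distinct linear factors, so there are two distinct tangent lines y − 2 = ±(x − -3) — this is a node (ordinary double point).
Classification: node.


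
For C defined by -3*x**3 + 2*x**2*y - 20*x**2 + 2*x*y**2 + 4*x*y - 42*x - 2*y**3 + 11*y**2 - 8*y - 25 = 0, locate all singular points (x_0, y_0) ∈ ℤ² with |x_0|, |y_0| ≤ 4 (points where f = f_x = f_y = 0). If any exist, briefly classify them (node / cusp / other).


Singular points: {(-2, 1)}; classification: cusp.

Compute partial derivatives:
  f_x = -9*x**2 + 4*x*y - 40*x + 2*y**2 + 4*y - 42.
  f_y = 2*x**2 + 4*x*y + 4*x - 6*y**2 + 22*y - 8.
Scan x_0 ∈ {−4, ..., 4}. For each x_0, f_y(x_0, y) is a polynomial in y; find its integer roots y ∈ {−4, ..., 4}, then test f_x and f at those candidates.
  x = -4: f_y(-4, y) = -6*y**2 + 6*y + 8; no integer root y with |y| ≤ 4.
  x = -3: f_y(-3, y) = -6*y**2 + 10*y - 2; no integer root y with |y| ≤ 4.
  x = -2: f_y(-2, y) = -6*y**2 + 14*y - 8; vanishes at y ∈ {1}. (-2, 1): f_x = 0, f = 0 — SINGULAR.
  x = -1: f_y(-1, y) = -6*y**2 + 18*y - 10; no integer root y with |y| ≤ 4.
  x = 0: f_y(0, y) = -6*y**2 + 22*y - 8; no integer root y with |y| ≤ 4.
  x = 1: f_y(1, y) = -6*y**2 + 26*y - 2; no integer root y with |y| ≤ 4.
  x = 2: f_y(2, y) = -6*y**2 + 30*y + 8; no integer root y with |y| ≤ 4.
  x = 3: f_y(3, y) = -6*y**2 + 34*y + 22; no integer root y with |y| ≤ 4.
  x = 4: f_y(4, y) = -6*y**2 + 38*y + 40; no integer root y with |y| ≤ 4.
Only singular point on the grid: (-2, 1).
Classify: substitute x = -2 + u, y = 1 + v and expand: f = -3*u**3 + 2*u**2*v + 2*u*v**2 - 2*v**3 + v**2.
No constant or linear terms (consistent with a singular point). Quadratic part: v**2. Cubic part: -3*u**3 + 2*u**2*v + 2*u*v**2 - 2*v**3.
The quadratic part v**2 is a perfect square, so there is a single (double) tangent line v = 0, i.e. y = 1. Restricting the cubic part to that line (v = 0) leaves -3*u**3 ≠ 0, so f is not divisible by v and the branch is v² ≈ 3*u**3 to lowest order — this is a cusp.
Classification: cusp.


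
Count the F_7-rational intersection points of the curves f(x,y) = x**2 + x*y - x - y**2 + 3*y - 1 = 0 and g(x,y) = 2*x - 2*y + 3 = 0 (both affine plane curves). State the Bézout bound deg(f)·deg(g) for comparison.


Common zeros: {(4, 2), (6, 4)}; count = 2; Bézout bound = 2.

deg(f) = 2, deg(g) = 1, so Bézout bound = 2.
Scan x ∈ F_7. For each x, list the y ∈ F_7 with f(x, y) ≡ 0 and those with g(x, y) ≡ 0 (mod 7); the common zeros in that column are the intersection.
  x = 0: f ≡ 0 at y ∈ ∅; g ≡ 0 at y ∈ {5}; common: ∅.
  x = 1: f ≡ 0 at y ∈ ∅; g ≡ 0 at y ∈ {6}; common: ∅.
  x = 2: f ≡ 0 at y ∈ {2, 3}; g ≡ 0 at y ∈ {0}; common: ∅.
  x = 3: f ≡ 0 at y ∈ {3}; g ≡ 0 at y ∈ {1}; common: ∅.
  x = 4: f ≡ 0 at y ∈ {2, 5}; g ≡ 0 at y ∈ {2}; common: {2}.
  x = 5: f ≡ 0 at y ∈ {4}; g ≡ 0 at y ∈ {3}; common: ∅.
  x = 6: f ≡ 0 at y ∈ {4, 5}; g ≡ 0 at y ∈ {4}; common: {4}.
Collecting: common zeros = {(4, 2), (6, 4)}, so the count is 2.
Comparison with the Bézout bound: 2 ≤ 2 = deg(f)·deg(g), as expected for curves with no common component (the bound is attained).


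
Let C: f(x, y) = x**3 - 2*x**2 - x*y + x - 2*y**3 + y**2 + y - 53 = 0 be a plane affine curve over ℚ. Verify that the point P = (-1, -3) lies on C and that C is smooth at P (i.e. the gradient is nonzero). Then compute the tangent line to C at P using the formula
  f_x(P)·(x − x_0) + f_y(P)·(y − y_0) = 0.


Tangent line at P: 11*x - 58*y - 163 = 0.

Step 1: f(-1, -3) = 0, so P lies on C.
Step 2: partial derivatives
  f_x(x, y) = 3*x**2 - 4*x - y + 1, f_y(x, y) = -x - 6*y**2 + 2*y + 1.
  f_x(P) = 11, f_y(P) = -58 (gradient nonzero, so P is smooth).
Step 3: tangent line at P: 11·(x − -1) + -58·(y − -3) = 0.
Expanding: 11*x - 58*y - 163 = 0.


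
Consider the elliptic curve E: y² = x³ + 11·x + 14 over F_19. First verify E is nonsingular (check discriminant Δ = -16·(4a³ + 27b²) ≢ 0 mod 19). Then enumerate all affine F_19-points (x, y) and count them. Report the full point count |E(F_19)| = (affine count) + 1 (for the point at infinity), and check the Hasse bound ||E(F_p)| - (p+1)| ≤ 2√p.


Affine points = {(1, 8), (1, 11), (2, 5), (2, 14), (3, 6), (3, 13), (5, 2), (5, 17), (6, 7), (6, 12), (7, 4), (7, 15), (8, 5), (8, 14), (9, 5), (9, 14), (13, 6), (13, 13), (14, 9), (14, 10), (15, 1), (15, 18), (16, 7), (16, 12)}; affine count = 24; |E(F_19)| = 25.

Discriminant check: Δ ∝ 4a³ + 27b² = 4·11³ + 27·14² = 4·1331 + 27·196 ≡ 14 (mod 19). Nonzero ⇒ E is nonsingular.
For each x ∈ F_19, compute rhs = x³ + 11·x + 14 mod 19, then count y ∈ F_19 with y² ≡ rhs.
  x = 0: rhs = 14, matching y values: none (0 points).
  x = 1: rhs = 7, matching y values: 8, 11 (2 points).
  x = 2: rhs = 6, matching y values: 5, 14 (2 points).
  x = 3: rhs = 17, matching y values: 6, 13 (2 points).
  x = 4: rhs = 8, matching y values: none (0 points).
  x = 5: rhs = 4, matching y values: 2, 17 (2 points).
  x = 6: rhs = 11, matching y values: 7, 12 (2 points).
  x = 7: rhs = 16, matching y values: 4, 15 (2 points).
  x = 8: rhs = 6, matching y values: 5, 14 (2 points).
  x = 9: rhs = 6, matching y values: 5, 14 (2 points).
  x = 10: rhs = 3, matching y values: none (0 points).
  x = 11: rhs = 3, matching y values: none (0 points).
  x = 12: rhs = 12, matching y values: none (0 points).
  x = 13: rhs = 17, matching y values: 6, 13 (2 points).
  x = 14: rhs = 5, matching y values: 9, 10 (2 points).
  x = 15: rhs = 1, matching y values: 1, 18 (2 points).
  x = 16: rhs = 11, matching y values: 7, 12 (2 points).
  x = 17: rhs = 3, matching y values: none (0 points).
  x = 18: rhs = 2, matching y values: none (0 points).
Total affine count: 24.
Full point count |E(F_19)| = 24 + 1 = 25.
Hasse bound: |25 − (19+1)| = |5| = 5 ≤ 2√19 ≈ 8.7178 ✓.


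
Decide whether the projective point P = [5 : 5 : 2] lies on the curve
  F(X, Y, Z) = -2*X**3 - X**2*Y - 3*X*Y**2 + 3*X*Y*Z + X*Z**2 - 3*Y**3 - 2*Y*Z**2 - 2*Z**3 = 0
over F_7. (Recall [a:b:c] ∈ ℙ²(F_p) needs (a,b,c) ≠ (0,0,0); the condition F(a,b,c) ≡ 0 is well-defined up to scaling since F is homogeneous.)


F(5,5,2) ≡ 4 (mod 7); P is NOT on the curve.

Evaluate F(5, 5, 2) term-by-term (mod 7).
  -2*X**3 ↦ -2·125·1·1 = -250
  -X**2*Y ↦ -1·25·5·1 = -125
  -3*X*Y**2 ↦ -3·5·25·1 = -375
  3*X*Y*Z ↦ 3·5·5·2 = 150
  X*Z**2 ↦ 1·5·1·4 = 20
  -3*Y**3 ↦ -3·1·125·1 = -375
  -2*Y*Z**2 ↦ -2·1·5·4 = -40
  -2*Z**3 ↦ -2·1·1·8 = -16
Sum: F(5, 5, 2) = (-250) + (-125) + (-375) + (150) + (20) + (-375) + (-40) + (-16) = -1011.
Reducing mod 7: -1011 ≡ 4 (mod 7).
Since F(a, b, c) ≡ 4 ≠ 0 (mod 7), P does NOT lie on the curve.


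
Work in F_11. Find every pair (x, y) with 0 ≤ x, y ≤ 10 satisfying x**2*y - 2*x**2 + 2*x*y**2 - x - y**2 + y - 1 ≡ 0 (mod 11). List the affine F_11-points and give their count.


Affine F_11-points: {(1, 3), (1, 6), (2, 0), (2, 2), (3, 0), (3, 9), (4, 3), (4, 4), (6, 6), (7, 9), (7, 10), (8, 4), (8, 10)}; count = 13.

For each of the 121 pairs (x, y) ∈ F_11², evaluate f(x, y) mod 11. Record the zeros.
  x = 0: [0↦10, 1↦10, 2↦8, 3↦4, 4↦9, 5↦1, 6↦2, 7↦1, 8↦9, 9↦4, 10↦8]  zeros at y ∈ ∅
  x = 1: [0↦7, 1↦10, 2↦4, 3↦0, 4↦9, 5↦9, 6↦0, 7↦4, 8↦10, 9↦7, 10↦6]  zeros at y ∈ {3, 6}
  x = 2: [0↦0, 1↦8, 2↦0, 3↦9, 4↦2, 5↦1, 6↦6, 7↦6, 8↦1, 9↦2, 10↦9]  zeros at y ∈ {0, 2}
  x = 3: [0↦0, 1↦4, 2↦7, 3↦9, 4↦10, 5↦10, 6↦9, 7↦7, 8↦4, 9↦0, 10↦6]  zeros at y ∈ {0, 9}
  x = 4: [0↦7, 1↦9, 2↦3, 3↦0, 4↦0, 5↦3, 6↦9, 7↦7, 8↦8, 9↦1, 10↦8]  zeros at y ∈ {3, 4}
  x = 5: [0↦10, 1↦1, 2↦10, 3↦4, 4↦5, 5↦2, 6↦6, 7↦6, 8↦2, 9↦5, 10↦4]  zeros at y ∈ ∅
  x = 6: [0↦9, 1↦2, 2↦6, 3↦10, 4↦3, 5↦7, 6↦0, 7↦4, 8↦8, 9↦1, 10↦5]  zeros at y ∈ {6}
  x = 7: [0↦4, 1↦1, 2↦2, 3↦7, 4↦5, 5↦7, 6↦2, 7↦1, 8↦4, 9↦0, 10↦0]  zeros at y ∈ {9, 10}
  x = 8: [0↦6, 1↦9, 2↦9, 3↦6, 4↦0, 5↦2, 6↦1, 7↦8, 8↦1, 9↦2, 10↦0]  zeros at y ∈ {4, 10}
  x = 9: [0↦4, 1↦4, 2↦5, 3↦7, 4↦10, 5↦3, 6↦8, 7↦3, 8↦10, 9↦7, 10↦5]  zeros at y ∈ ∅
  x = 10: [0↦9, 1↦8, 2↦1, 3↦10, 4↦2, 5↦10, 6↦1, 7↦8, 8↦9, 9↦4, 10↦4]  zeros at y ∈ ∅
Collecting zeros: affine points = {(1, 3), (1, 6), (2, 0), (2, 2), (3, 0), (3, 9), (4, 3), (4, 4), (6, 6), (7, 9), (7, 10), (8, 4), (8, 10)}.
Total count |C(F_11)_aff| = 13.


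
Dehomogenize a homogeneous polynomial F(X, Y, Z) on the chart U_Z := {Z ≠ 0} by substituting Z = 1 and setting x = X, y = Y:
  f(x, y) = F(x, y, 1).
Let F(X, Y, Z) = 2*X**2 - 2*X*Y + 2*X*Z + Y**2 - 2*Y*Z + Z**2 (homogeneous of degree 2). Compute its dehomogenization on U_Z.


f(x, y) = 2*x**2 - 2*x*y + 2*x + y**2 - 2*y + 1

On U_Z we set Z = 1. Each monomial c·X^i·Y^j·Z^k in F becomes c·x^i·y^j·1^k = c·x^i·y^j.
Substituting Z = 1: F(X, Y, 1) = 2*x**2 - 2*x*y + 2*x + y**2 - 2*y + 1.
Note: deg(f) ≤ deg(F) = 2; strict inequality happens when F is divisible by Z (lost terms).


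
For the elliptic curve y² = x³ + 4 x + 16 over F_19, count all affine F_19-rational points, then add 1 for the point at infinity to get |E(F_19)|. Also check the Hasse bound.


Affine points = {(0, 4), (0, 15), (3, 6), (3, 13), (4, 1), (4, 18), (5, 3), (5, 16), (6, 3), (6, 16), (7, 8), (7, 11), (8, 3), (8, 16), (10, 7), (10, 12), (11, 2), (11, 17), (12, 5), (12, 14), (13, 2), (13, 17), (14, 2), (14, 17), (17, 0), (18, 7), (18, 12)}; affine count = 27; |E(F_19)| = 28.

Discriminant check: Δ ∝ 4a³ + 27b² = 4·4³ + 27·16² = 4·64 + 27·256 ≡ 5 (mod 19). Nonzero ⇒ E is nonsingular.
For each x ∈ F_19, compute rhs = x³ + 4·x + 16 mod 19, then count y ∈ F_19 with y² ≡ rhs.
  x = 0: rhs = 16, matching y values: 4, 15 (2 points).
  x = 1: rhs = 2, matching y values: none (0 points).
  x = 2: rhs = 13, matching y values: none (0 points).
  x = 3: rhs = 17, matching y values: 6, 13 (2 points).
  x = 4: rhs = 1, matching y values: 1, 18 (2 points).
  x = 5: rhs = 9, matching y values: 3, 16 (2 points).
  x = 6: rhs = 9, matching y values: 3, 16 (2 points).
  x = 7: rhs = 7, matching y values: 8, 11 (2 points).
  x = 8: rhs = 9, matching y values: 3, 16 (2 points).
  x = 9: rhs = 2, matching y values: none (0 points).
  x = 10: rhs = 11, matching y values: 7, 12 (2 points).
  x = 11: rhs = 4, matching y values: 2, 17 (2 points).
  x = 12: rhs = 6, matching y values: 5, 14 (2 points).
  x = 13: rhs = 4, matching y values: 2, 17 (2 points).
  x = 14: rhs = 4, matching y values: 2, 17 (2 points).
  x = 15: rhs = 12, matching y values: none (0 points).
  x = 16: rhs = 15, matching y values: none (0 points).
  x = 17: rhs = 0, matching y values: 0 (1 points).
  x = 18: rhs = 11, matching y values: 7, 12 (2 points).
Total affine count: 27.
Full point count |E(F_19)| = 27 + 1 = 28.
Hasse bound: |28 − (19+1)| = |8| = 8 ≤ 2√19 ≈ 8.7178 ✓.


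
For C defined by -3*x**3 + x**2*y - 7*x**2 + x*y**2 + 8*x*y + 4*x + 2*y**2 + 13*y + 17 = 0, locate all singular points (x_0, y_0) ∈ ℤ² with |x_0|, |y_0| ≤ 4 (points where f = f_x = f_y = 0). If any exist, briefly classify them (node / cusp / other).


Singular points: {(-1, -3)}; classification: node.

Compute partial derivatives:
  f_x = -9*x**2 + 2*x*y - 14*x + y**2 + 8*y + 4.
  f_y = x**2 + 2*x*y + 8*x + 4*y + 13.
Scan x_0 ∈ {−4, ..., 4}. For each x_0, f_y(x_0, y) is a polynomial in y; find its integer roots y ∈ {−4, ..., 4}, then test f_x and f at those candidates.
  x = -4: f_y(-4, y) = -4*y - 3; no integer root y with |y| ≤ 4.
  x = -3: f_y(-3, y) = -2*y - 2; vanishes at y ∈ {-1}. (-3, -1): f_x = -36 ≠ 0.
  x = -2: f_y(-2, y) = 1; no integer root y with |y| ≤ 4.
  x = -1: f_y(-1, y) = 2*y + 6; vanishes at y ∈ {-3}. (-1, -3): f_x = 0, f = 0 — SINGULAR.
  x = 0: f_y(0, y) = 4*y + 13; no integer root y with |y| ≤ 4.
  x = 1: f_y(1, y) = 6*y + 22; no integer root y with |y| ≤ 4.
  x = 2: f_y(2, y) = 8*y + 33; no integer root y with |y| ≤ 4.
  x = 3: f_y(3, y) = 10*y + 46; no integer root y with |y| ≤ 4.
  x = 4: f_y(4, y) = 12*y + 61; no integer root y with |y| ≤ 4.
Only singular point on the grid: (-1, -3).
Classify: substitute x = -1 + u, y = -3 + v and expand: f = -3*u**3 + u**2*v - u**2 + u*v**2 + v**2.
No constant or linear terms (consistent with a singular point). Quadratic part: -u**2 + v**2. Cubic part: -3*u**3 + u**2*v + u*v**2.
The quadratic part v**2 - u**2 = (v − u)(v + u) splits into two distinct linear factors, so there are two distinct tangent lines y − -3 = ±(x − -1) — this is a node (ordinary double point).
Classification: node.


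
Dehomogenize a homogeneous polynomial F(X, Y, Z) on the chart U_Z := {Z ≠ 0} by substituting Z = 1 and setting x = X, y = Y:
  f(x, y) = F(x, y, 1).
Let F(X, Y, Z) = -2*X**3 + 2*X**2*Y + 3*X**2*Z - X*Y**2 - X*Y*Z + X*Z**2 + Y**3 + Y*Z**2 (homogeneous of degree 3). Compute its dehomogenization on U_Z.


f(x, y) = -2*x**3 + 2*x**2*y + 3*x**2 - x*y**2 - x*y + x + y**3 + y

On U_Z we set Z = 1. Each monomial c·X^i·Y^j·Z^k in F becomes c·x^i·y^j·1^k = c·x^i·y^j.
Substituting Z = 1: F(X, Y, 1) = -2*x**3 + 2*x**2*y + 3*x**2 - x*y**2 - x*y + x + y**3 + y.
Note: deg(f) ≤ deg(F) = 3; strict inequality happens when F is divisible by Z (lost terms).


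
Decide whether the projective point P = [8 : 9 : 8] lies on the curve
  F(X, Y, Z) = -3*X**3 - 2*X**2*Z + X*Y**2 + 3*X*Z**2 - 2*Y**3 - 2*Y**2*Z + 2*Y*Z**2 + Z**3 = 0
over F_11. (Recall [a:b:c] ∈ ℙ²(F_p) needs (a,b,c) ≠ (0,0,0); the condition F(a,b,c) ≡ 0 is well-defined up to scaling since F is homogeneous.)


F(8,9,8) ≡ 8 (mod 11); P is NOT on the curve.

Evaluate F(8, 9, 8) term-by-term (mod 11).
  -3*X**3 ↦ -3·512·1·1 = -1536
  -2*X**2*Z ↦ -2·64·1·8 = -1024
  X*Y**2 ↦ 1·8·81·1 = 648
  3*X*Z**2 ↦ 3·8·1·64 = 1536
  -2*Y**3 ↦ -2·1·729·1 = -1458
  -2*Y**2*Z ↦ -2·1·81·8 = -1296
  2*Y*Z**2 ↦ 2·1·9·64 = 1152
  Z**3 ↦ 1·1·1·512 = 512
Sum: F(8, 9, 8) = (-1536) + (-1024) + (648) + (1536) + (-1458) + (-1296) + (1152) + (512) = -1466.
Reducing mod 11: -1466 ≡ 8 (mod 11).
Since F(a, b, c) ≡ 8 ≠ 0 (mod 11), P does NOT lie on the curve.


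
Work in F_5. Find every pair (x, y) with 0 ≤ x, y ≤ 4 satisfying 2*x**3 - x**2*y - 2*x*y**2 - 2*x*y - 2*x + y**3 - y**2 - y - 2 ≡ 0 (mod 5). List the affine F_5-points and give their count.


Affine F_5-points: {(0, 2), (2, 0), (2, 2), (2, 3), (4, 1), (4, 2)}; count = 6.

For each of the 25 pairs (x, y) ∈ F_5², evaluate f(x, y) mod 5. Record the zeros.
  x = 0: [0↦3, 1↦2, 2↦0, 3↦3, 4↦2]  zeros at y ∈ {2}
  x = 1: [0↦3, 1↦2, 2↦1, 3↦1, 4↦3]  zeros at y ∈ ∅
  x = 2: [0↦0, 1↦2, 2↦0, 3↦0, 4↦3]  zeros at y ∈ {0, 2, 3}
  x = 3: [0↦1, 1↦4, 2↦4, 3↦2, 4↦4]  zeros at y ∈ ∅
  x = 4: [0↦3, 1↦0, 2↦0, 3↦4, 4↦3]  zeros at y ∈ {1, 2}
Collecting zeros: affine points = {(0, 2), (2, 0), (2, 2), (2, 3), (4, 1), (4, 2)}.
Total count |C(F_5)_aff| = 6.


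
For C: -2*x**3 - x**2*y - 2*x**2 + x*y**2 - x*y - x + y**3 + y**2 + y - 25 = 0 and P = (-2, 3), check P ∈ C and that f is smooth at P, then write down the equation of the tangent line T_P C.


Tangent line at P: x + 20*y - 58 = 0.

Step 1: f(-2, 3) = 0, so P lies on C.
Step 2: partial derivatives
  f_x(x, y) = -6*x**2 - 2*x*y - 4*x + y**2 - y - 1, f_y(x, y) = -x**2 + 2*x*y - x + 3*y**2 + 2*y + 1.
  f_x(P) = 1, f_y(P) = 20 (gradient nonzero, so P is smooth).
Step 3: tangent line at P: 1·(x − -2) + 20·(y − 3) = 0.
Expanding: x + 20*y - 58 = 0.


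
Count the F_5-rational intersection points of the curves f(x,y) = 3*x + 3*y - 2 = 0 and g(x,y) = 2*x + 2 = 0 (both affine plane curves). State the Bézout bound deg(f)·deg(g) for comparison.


Common zeros: {(4, 0)}; count = 1; Bézout bound = 1.

deg(f) = 1, deg(g) = 1, so Bézout bound = 1.
Scan x ∈ F_5. For each x, list the y ∈ F_5 with f(x, y) ≡ 0 and those with g(x, y) ≡ 0 (mod 5); the common zeros in that column are the intersection.
  x = 0: f ≡ 0 at y ∈ {4}; g ≡ 0 at y ∈ ∅; common: ∅.
  x = 1: f ≡ 0 at y ∈ {3}; g ≡ 0 at y ∈ ∅; common: ∅.
  x = 2: f ≡ 0 at y ∈ {2}; g ≡ 0 at y ∈ ∅; common: ∅.
  x = 3: f ≡ 0 at y ∈ {1}; g ≡ 0 at y ∈ ∅; common: ∅.
  x = 4: f ≡ 0 at y ∈ {0}; g ≡ 0 at y ∈ {0, 1, 2, 3, 4}; common: {0}.
Collecting: common zeros = {(4, 0)}, so the count is 1.
Comparison with the Bézout bound: 1 ≤ 1 = deg(f)·deg(g), as expected for curves with no common component (the bound is attained).


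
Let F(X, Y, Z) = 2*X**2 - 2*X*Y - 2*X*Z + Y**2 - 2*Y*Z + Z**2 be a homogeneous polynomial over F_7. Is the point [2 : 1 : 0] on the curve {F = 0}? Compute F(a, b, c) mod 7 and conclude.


F(2,1,0) ≡ 5 (mod 7); P is NOT on the curve.

Evaluate F(2, 1, 0) term-by-term (mod 7).
  2*X**2 ↦ 2·4·1·1 = 8
  -2*X*Y ↦ -2·2·1·1 = -4
  -2*X*Z ↦ -2·2·1·0 = 0
  Y**2 ↦ 1·1·1·1 = 1
  -2*Y*Z ↦ -2·1·1·0 = 0
  Z**2 ↦ 1·1·1·0 = 0
Sum: F(2, 1, 0) = (8) + (-4) + (0) + (1) + (0) + (0) = 5.
Reducing mod 7: 5 ≡ 5 (mod 7).
Since F(a, b, c) ≡ 5 ≠ 0 (mod 7), P does NOT lie on the curve.


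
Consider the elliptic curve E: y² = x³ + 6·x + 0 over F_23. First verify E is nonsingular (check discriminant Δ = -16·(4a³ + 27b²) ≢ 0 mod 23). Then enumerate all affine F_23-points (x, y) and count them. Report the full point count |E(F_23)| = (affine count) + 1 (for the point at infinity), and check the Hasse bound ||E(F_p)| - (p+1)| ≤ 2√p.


Affine points = {(0, 0), (8, 10), (8, 13), (9, 1), (9, 22), (10, 5), (10, 18), (12, 11), (12, 12), (16, 11), (16, 12), (17, 1), (17, 22), (18, 11), (18, 12), (19, 2), (19, 21), (20, 1), (20, 22), (21, 7), (21, 16), (22, 4), (22, 19)}; affine count = 23; |E(F_23)| = 24.

Discriminant check: Δ ∝ 4a³ + 27b² = 4·6³ + 27·0² = 4·216 + 27·0 ≡ 13 (mod 23). Nonzero ⇒ E is nonsingular.
For each x ∈ F_23, compute rhs = x³ + 6·x + 0 mod 23, then count y ∈ F_23 with y² ≡ rhs.
  x = 0: rhs = 0, matching y values: 0 (1 points).
  x = 1: rhs = 7, matching y values: none (0 points).
  x = 2: rhs = 20, matching y values: none (0 points).
  x = 3: rhs = 22, matching y values: none (0 points).
  x = 4: rhs = 19, matching y values: none (0 points).
  x = 5: rhs = 17, matching y values: none (0 points).
  x = 6: rhs = 22, matching y values: none (0 points).
  x = 7: rhs = 17, matching y values: none (0 points).
  x = 8: rhs = 8, matching y values: 10, 13 (2 points).
  x = 9: rhs = 1, matching y values: 1, 22 (2 points).
  x = 10: rhs = 2, matching y values: 5, 18 (2 points).
  x = 11: rhs = 17, matching y values: none (0 points).
  x = 12: rhs = 6, matching y values: 11, 12 (2 points).
  x = 13: rhs = 21, matching y values: none (0 points).
  x = 14: rhs = 22, matching y values: none (0 points).
  x = 15: rhs = 15, matching y values: none (0 points).
  x = 16: rhs = 6, matching y values: 11, 12 (2 points).
  x = 17: rhs = 1, matching y values: 1, 22 (2 points).
  x = 18: rhs = 6, matching y values: 11, 12 (2 points).
  x = 19: rhs = 4, matching y values: 2, 21 (2 points).
  x = 20: rhs = 1, matching y values: 1, 22 (2 points).
  x = 21: rhs = 3, matching y values: 7, 16 (2 points).
  x = 22: rhs = 16, matching y values: 4, 19 (2 points).
Total affine count: 23.
Full point count |E(F_23)| = 23 + 1 = 24.
Hasse bound: |24 − (23+1)| = |0| = 0 ≤ 2√23 ≈ 9.5917 ✓.
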